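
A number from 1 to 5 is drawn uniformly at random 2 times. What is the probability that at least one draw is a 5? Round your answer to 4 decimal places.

P(no draw is a 5) = (4/5)^2 ≈ 0.6400.
P(at least one) = 1 − 0.6400 = 0.3600.

0.3600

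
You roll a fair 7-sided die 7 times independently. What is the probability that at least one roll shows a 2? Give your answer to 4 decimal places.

P(no roll shows a 2) = (6/7)^7 ≈ 0.3399.
P(at least one) = 1 − 0.3399 = 0.6601.

0.6601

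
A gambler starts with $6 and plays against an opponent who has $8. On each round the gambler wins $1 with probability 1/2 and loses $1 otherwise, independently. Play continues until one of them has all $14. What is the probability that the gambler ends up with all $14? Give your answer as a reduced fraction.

3/7

With a fair step, P(i) = ½P(i−1) + ½P(i+1) with P(0)=0, P(14)=1 has the linear solution P(i) = i/14.
P(6) = 6/14 = 3/7.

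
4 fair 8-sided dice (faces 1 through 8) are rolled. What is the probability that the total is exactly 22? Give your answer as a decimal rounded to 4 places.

There are 8^4 = 4096 equally likely outcomes.
The number of ordered 4-tuples from {1,…,8} summing to 22 is 246.
P(sum = 22) = 246/4096 = 123/2048 ≈ 0.0601.

0.0601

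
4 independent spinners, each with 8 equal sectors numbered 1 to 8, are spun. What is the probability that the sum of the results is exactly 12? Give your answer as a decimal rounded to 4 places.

0.0393

There are 8^4 = 4096 equally likely outcomes.
The number of ordered 4-tuples from {1,…,8} summing to 12 is 161.
P(sum = 12) = 161/4096 ≈ 0.0393.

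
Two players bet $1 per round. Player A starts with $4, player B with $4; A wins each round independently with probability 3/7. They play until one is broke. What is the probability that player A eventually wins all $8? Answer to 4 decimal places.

Let r = q/p = (4/7)/(3/7) = 4/3. The recurrence P(i) = p·P(i+1) + q·P(i−1) with P(0)=0, P(8)=1 gives P(i) = (1 − r^i)/(1 − r^8).
P(4) = (1 − (4/3)^4) / (1 − (4/3)^8) = 81/337 ≈ 0.2404.

0.2404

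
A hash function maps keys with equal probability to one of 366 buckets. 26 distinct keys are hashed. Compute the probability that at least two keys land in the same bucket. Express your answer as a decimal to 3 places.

0.597

It's easier to compute the probability that all 26 are distinct.
P(all distinct) = 366/366 · 365/366 · ··· · 341/366 ≈ 0.403.
So the probability of at least one match is 1 − 0.403 = 0.597.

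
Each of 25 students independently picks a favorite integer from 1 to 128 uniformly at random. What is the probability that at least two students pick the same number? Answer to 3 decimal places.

0.919

It's easier to compute the probability that all 25 are distinct.
P(all distinct) = 128/128 · 127/128 · ··· · 104/128 ≈ 0.081.
So the probability of at least one match is 1 − 0.081 = 0.919.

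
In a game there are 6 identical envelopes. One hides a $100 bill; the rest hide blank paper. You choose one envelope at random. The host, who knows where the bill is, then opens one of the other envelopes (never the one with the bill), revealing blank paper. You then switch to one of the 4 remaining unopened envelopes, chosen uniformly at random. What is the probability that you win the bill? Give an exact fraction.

Your original envelope holds the bill with probability 1/6, so the other 5 collectively hold it with probability 5/6.
The host can always find an empty envelope to open, so this doesn't change that 5/6; it is now spread over the 4 remaining unopened envelopes.
P(win by switching) = (5/6) · (1/4) = 5/24.

5/24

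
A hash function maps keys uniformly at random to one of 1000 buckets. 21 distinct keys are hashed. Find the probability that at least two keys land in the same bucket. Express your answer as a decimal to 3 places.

0.191

It's easier to compute the probability that all 21 are distinct.
P(all distinct) = 1000/1000 · 999/1000 · ··· · 980/1000 ≈ 0.809.
So the probability of at least one match is 1 − 0.809 = 0.191.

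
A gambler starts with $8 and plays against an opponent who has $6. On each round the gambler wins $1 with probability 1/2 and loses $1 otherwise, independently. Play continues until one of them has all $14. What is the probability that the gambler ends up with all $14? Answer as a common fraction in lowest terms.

4/7

With a fair step, P(i) = ½P(i−1) + ½P(i+1) with P(0)=0, P(14)=1 has the linear solution P(i) = i/14.
P(8) = 8/14 = 4/7.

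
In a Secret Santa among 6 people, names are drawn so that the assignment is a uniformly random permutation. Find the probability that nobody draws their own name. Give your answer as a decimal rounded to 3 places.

This is the derangement probability: permutations of 6 with no fixed point.
D(6) = 6! · (1 − 1/1! + 1/2! − ··· + (−1)^6/6!) = 265.
P = 265/720 = 53/144 ≈ 0.368.

0.368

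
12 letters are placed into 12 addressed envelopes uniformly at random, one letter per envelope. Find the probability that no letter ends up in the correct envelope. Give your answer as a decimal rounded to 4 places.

0.3679

This is the derangement probability: permutations of 12 with no fixed point.
D(12) = 12! · (1 − 1/1! + 1/2! − ··· + (−1)^12/12!) = 176214841.
P = 176214841/479001600 = 16019531/43545600 ≈ 0.3679.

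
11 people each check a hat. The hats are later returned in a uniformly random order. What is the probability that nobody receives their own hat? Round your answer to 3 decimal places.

This is the derangement probability: permutations of 11 with no fixed point.
D(11) = 11! · (1 − 1/1! + 1/2! − ··· + (−1)^11/11!) = 14684570.
P = 14684570/39916800 = 1468457/3991680 ≈ 0.368.

0.368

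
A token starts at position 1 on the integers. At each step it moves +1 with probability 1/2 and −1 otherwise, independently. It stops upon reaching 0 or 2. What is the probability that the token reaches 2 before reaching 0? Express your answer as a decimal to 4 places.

0.5000

With a fair step, P(i) = ½P(i−1) + ½P(i+1) with P(0)=0, P(2)=1 has the linear solution P(i) = i/2.
P(1) = 1/2 ≈ 0.5000.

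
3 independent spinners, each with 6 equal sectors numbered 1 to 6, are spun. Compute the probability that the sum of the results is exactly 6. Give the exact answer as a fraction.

5/108

There are 6^3 = 216 equally likely outcomes.
The number of ordered 3-tuples from {1,…,6} summing to 6 is 10.
P(sum = 6) = 10/216 = 5/108.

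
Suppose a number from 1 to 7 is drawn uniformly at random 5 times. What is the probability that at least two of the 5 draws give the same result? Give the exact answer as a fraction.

2041/2401

P(all 5 different) = 7/7 · 6/7 · ··· · 3/7 = 360/2401.
P(at least two equal) = 1 − 360/2401 = 2041/2401.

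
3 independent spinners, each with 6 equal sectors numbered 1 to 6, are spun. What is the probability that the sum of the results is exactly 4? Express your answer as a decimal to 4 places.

0.0139

There are 6^3 = 216 equally likely outcomes.
The number of ordered 3-tuples from {1,…,6} summing to 4 is 3.
P(sum = 4) = 3/216 = 1/72 ≈ 0.0139.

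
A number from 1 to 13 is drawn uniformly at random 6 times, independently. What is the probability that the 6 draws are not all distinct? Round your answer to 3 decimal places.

P(all 6 different) = 13/13 · 12/13 · ··· · 8/13 ≈ 0.256.
P(at least two equal) = 1 − 0.256 = 0.744.

0.744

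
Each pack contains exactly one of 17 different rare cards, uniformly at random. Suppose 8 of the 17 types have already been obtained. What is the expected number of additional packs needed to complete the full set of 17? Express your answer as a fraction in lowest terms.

121193/2520

Starting from 8 distinct types, each trial gives a new one with probability (17−i)/17 when i types are held, so the wait for the next new type is 17/(17−i).
E = 17/9 + 17/8 + 17/7 + 17/6 + 17/5 + 17/4 + 17/3 + 17/2 + 17/1 = 121193/2520.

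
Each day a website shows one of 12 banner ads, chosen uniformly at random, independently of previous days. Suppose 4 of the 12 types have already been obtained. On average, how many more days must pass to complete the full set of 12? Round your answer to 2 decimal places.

32.61

Starting from 4 distinct types, each trial gives a new one with probability (12−i)/12 when i types are held, so the wait for the next new type is 12/(12−i).
E = 12/8 + 12/7 + 12/6 + 12/5 + 12/4 + 12/3 + 12/2 + 12/1 = 2283/70 ≈ 32.61.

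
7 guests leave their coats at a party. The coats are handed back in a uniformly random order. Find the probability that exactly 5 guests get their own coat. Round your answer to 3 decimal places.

Choose which 5 of the 7 are fixed: C(7,5) = 21 ways.
The remaining 2 must have no fixed point: D(2) = 1.
P = 21·1/5040 = 1/240 ≈ 0.004.

0.004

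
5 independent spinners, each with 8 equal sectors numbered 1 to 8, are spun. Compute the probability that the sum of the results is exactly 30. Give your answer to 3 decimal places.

There are 8^5 = 32768 equally likely outcomes.
The number of ordered 5-tuples from {1,…,8} summing to 30 is 926.
P(sum = 30) = 926/32768 = 463/16384 ≈ 0.028.

0.028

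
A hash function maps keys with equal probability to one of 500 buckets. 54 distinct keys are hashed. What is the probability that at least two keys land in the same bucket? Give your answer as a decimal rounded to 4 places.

It's easier to compute the probability that all 54 are distinct.
P(all distinct) = 500/500 · 499/500 · ··· · 447/500 ≈ 0.0513.
So the probability of at least one match is 1 − 0.0513 = 0.9487.

0.9487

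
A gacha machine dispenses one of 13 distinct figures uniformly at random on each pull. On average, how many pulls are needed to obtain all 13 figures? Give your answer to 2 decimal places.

After i distinct types are collected, each trial gives a new one with probability (13−i)/13, so the expected wait for the next new type is 13/(13−i).
E = 13/13 + 13/12 + 13/11 + 13/10 + 13/9 + 13/8 + 13/7 + 13/6 + 13/5 + 13/4 + 13/3 + 13/2 + 13/1 = 1145993/27720 ≈ 41.34.

41.34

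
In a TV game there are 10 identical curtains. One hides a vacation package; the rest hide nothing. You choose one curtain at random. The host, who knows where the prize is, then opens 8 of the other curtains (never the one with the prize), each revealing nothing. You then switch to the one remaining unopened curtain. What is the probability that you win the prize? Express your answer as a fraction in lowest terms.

9/10

Your original curtain holds the prize with probability 1/10, so the other 9 collectively hold it with probability 9/10.
The host can always find 8 empty curtains to open, so the reveals don't change that 9/10; it is now spread over the 1 remaining unopened curtain.
P(win by switching) = (9/10) · (1/1) = 9/10.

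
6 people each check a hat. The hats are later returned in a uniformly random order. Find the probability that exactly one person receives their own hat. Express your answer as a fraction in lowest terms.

Choose which one is fixed: C(6,1) = 6 ways.
The remaining 5 must have no fixed point: D(5) = 44.
P = 6·44/720 = 11/30.

11/30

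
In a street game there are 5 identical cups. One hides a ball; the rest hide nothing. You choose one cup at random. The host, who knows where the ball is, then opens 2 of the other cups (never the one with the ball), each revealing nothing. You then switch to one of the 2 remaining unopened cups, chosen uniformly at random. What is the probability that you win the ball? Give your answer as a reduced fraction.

Your original cup holds the ball with probability 1/5, so the other 4 collectively hold it with probability 4/5.
The host can always find 2 empty cups to open, so the reveals don't change that 4/5; it is now spread over the 2 remaining unopened cups.
P(win by switching) = (4/5) · (1/2) = 2/5.

2/5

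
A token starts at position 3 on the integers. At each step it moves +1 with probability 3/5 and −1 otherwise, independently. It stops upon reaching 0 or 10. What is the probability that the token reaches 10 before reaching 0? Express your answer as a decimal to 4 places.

0.7161

Let r = q/p = (2/5)/(3/5) = 2/3. The recurrence P(i) = p·P(i+1) + q·P(i−1) with P(0)=0, P(10)=1 gives P(i) = (1 − r^i)/(1 − r^10).
P(3) = (1 − (2/3)^3) / (1 − (2/3)^10) = 41553/58025 ≈ 0.7161.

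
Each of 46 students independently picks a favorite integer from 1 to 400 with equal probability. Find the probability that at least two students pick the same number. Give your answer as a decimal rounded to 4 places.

0.9322

It's easier to compute the probability that all 46 are distinct.
P(all distinct) = 400/400 · 399/400 · ··· · 355/400 ≈ 0.0678.
So the probability of at least one match is 1 − 0.0678 = 0.9322.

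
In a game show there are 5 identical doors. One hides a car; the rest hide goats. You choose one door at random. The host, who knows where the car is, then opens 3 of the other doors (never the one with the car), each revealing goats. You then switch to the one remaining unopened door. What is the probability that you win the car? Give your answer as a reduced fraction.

4/5

Your original door holds the car with probability 1/5, so the other 4 collectively hold it with probability 4/5.
The host can always find 3 empty doors to open, so the reveals don't change that 4/5; it is now spread over the 1 remaining unopened door.
P(win by switching) = (4/5) · (1/1) = 4/5.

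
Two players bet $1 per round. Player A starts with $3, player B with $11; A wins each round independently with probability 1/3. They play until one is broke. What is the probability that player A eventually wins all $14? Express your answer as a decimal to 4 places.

Let r = q/p = (2/3)/(1/3) = 2. The recurrence P(i) = p·P(i+1) + q·P(i−1) with P(0)=0, P(14)=1 gives P(i) = (1 − r^i)/(1 − r^14).
P(3) = (1 − (2)^3) / (1 − (2)^14) = 7/16383 ≈ 0.0004.

0.0004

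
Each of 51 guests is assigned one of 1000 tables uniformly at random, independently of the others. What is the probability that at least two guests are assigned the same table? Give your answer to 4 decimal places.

0.7267

It's easier to compute the probability that all 51 are distinct.
P(all distinct) = 1000/1000 · 999/1000 · ··· · 950/1000 ≈ 0.2733.
So the probability of at least one match is 1 − 0.2733 = 0.7267.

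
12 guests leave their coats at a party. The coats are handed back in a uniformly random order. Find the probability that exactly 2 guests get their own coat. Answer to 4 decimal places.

Choose which 2 of the 12 are fixed: C(12,2) = 66 ways.
The remaining 10 must have no fixed point: D(10) = 1334961.
P = 66·1334961/479001600 = 16481/89600 ≈ 0.1839.

0.1839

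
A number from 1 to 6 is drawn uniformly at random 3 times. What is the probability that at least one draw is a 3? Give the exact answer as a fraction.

P(no draw is a 3) = (5/6)^3 = 125/216.
P(at least one) = 1 − 125/216 = 91/216.

91/216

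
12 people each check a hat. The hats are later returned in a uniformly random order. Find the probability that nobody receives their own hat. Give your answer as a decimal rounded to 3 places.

0.368

This is the derangement probability: permutations of 12 with no fixed point.
D(12) = 12! · (1 − 1/1! + 1/2! − ··· + (−1)^12/12!) = 176214841.
P = 176214841/479001600 = 16019531/43545600 ≈ 0.368.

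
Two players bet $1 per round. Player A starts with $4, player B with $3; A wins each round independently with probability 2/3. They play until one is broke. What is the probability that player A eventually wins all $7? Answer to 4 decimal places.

0.9449

Let r = q/p = (1/3)/(2/3) = 1/2. The recurrence P(i) = p·P(i+1) + q·P(i−1) with P(0)=0, P(7)=1 gives P(i) = (1 − r^i)/(1 − r^7).
P(4) = (1 − (1/2)^4) / (1 − (1/2)^7) = 120/127 ≈ 0.9449.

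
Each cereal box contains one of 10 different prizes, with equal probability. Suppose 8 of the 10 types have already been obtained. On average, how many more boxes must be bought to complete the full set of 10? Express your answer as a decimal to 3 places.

Starting from 8 distinct types, each trial gives a new one with probability (10−i)/10 when i types are held, so the wait for the next new type is 10/(10−i).
E = 10/2 + 10/1 = 15 ≈ 15.000.

15.000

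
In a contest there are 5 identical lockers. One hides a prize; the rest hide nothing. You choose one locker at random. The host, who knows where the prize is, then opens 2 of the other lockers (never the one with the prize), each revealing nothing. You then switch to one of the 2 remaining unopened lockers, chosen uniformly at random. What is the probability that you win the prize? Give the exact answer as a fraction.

Your original locker holds the prize with probability 1/5, so the other 4 collectively hold it with probability 4/5.
The host can always find 2 empty lockers to open, so the reveals don't change that 4/5; it is now spread over the 2 remaining unopened lockers.
P(win by switching) = (4/5) · (1/2) = 2/5.

2/5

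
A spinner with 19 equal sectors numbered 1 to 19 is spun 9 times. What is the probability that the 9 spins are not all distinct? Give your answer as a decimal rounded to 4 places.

P(all 9 different) = 19/19 · 18/19 · ··· · 11/19 ≈ 0.1039.
P(at least two equal) = 1 − 0.1039 = 0.8961.

0.8961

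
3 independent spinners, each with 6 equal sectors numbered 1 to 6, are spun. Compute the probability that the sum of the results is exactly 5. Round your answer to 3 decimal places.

0.028

There are 6^3 = 216 equally likely outcomes.
The number of ordered 3-tuples from {1,…,6} summing to 5 is 6.
P(sum = 5) = 6/216 = 1/36 ≈ 0.028.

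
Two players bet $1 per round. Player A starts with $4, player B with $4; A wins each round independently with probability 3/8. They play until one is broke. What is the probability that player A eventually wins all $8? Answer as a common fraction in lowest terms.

Let r = q/p = (5/8)/(3/8) = 5/3. The recurrence P(i) = p·P(i+1) + q·P(i−1) with P(0)=0, P(8)=1 gives P(i) = (1 − r^i)/(1 − r^8).
P(4) = (1 − (5/3)^4) / (1 − (5/3)^8) = 81/706.

81/706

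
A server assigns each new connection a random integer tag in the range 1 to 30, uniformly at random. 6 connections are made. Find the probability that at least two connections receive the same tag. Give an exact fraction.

It's easier to compute the probability that all 6 are distinct.
P(all distinct) = 30/30 · 29/30 · ··· · 25/30 = 2639/4500.
So the probability of at least one match is 1 − 2639/4500 = 1861/4500.

1861/4500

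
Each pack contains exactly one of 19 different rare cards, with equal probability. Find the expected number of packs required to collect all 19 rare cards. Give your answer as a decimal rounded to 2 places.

67.41

After i distinct types are collected, each trial gives a new one with probability (19−i)/19, so the expected wait for the next new type is 19/(19−i).
E = 19/19 + 19/18 + 19/17 + 19/16 + 19/15 + 19/14 + 19/13 + 19/12 + 19/11 + 19/10 + 19/9 + 19/8 + 19/7 + 19/6 + 19/5 + 19/4 + 19/3 + 19/2 + 19/1 = 275295799/4084080 ≈ 67.41.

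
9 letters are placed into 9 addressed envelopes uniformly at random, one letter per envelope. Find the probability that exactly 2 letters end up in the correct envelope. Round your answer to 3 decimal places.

0.184

Choose which 2 of the 9 are fixed: C(9,2) = 36 ways.
The remaining 7 must have no fixed point: D(7) = 1854.
P = 36·1854/362880 = 103/560 ≈ 0.184.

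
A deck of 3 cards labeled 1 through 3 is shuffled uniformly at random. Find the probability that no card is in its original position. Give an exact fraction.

This is the derangement probability: permutations of 3 with no fixed point.
D(3) = 3! · (1 − 1/1! + 1/2! − ··· + (−1)^3/3!) = 2.
P = 2/6 = 1/3.

1/3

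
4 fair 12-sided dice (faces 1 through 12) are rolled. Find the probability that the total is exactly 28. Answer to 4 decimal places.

0.0536

There are 12^4 = 20736 equally likely outcomes.
The number of ordered 4-tuples from {1,…,12} summing to 28 is 1111.
P(sum = 28) = 1111/20736 ≈ 0.0536.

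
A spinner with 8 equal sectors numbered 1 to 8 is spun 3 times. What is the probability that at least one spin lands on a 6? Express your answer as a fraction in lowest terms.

P(no spin lands on a 6) = (7/8)^3 = 343/512.
P(at least one) = 1 − 343/512 = 169/512.

169/512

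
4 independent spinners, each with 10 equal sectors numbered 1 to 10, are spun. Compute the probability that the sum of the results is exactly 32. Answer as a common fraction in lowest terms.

33/2000

There are 10^4 = 10000 equally likely outcomes.
The number of ordered 4-tuples from {1,…,10} summing to 32 is 165.
P(sum = 32) = 165/10000 = 33/2000.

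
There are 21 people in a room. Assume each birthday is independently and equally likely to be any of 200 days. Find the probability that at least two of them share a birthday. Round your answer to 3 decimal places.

0.663

It's easier to compute the probability that all 21 are distinct.
P(all distinct) = 200/200 · 199/200 · ··· · 180/200 ≈ 0.337.
So the probability of at least one match is 1 − 0.337 = 0.663.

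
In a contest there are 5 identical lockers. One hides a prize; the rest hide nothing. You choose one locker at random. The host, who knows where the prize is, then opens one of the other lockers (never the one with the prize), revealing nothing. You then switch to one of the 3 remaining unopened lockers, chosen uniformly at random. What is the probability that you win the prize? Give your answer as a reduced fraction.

4/15

Your original locker holds the prize with probability 1/5, so the other 4 collectively hold it with probability 4/5.
The host can always find an empty locker to open, so this doesn't change that 4/5; it is now spread over the 3 remaining unopened lockers.
P(win by switching) = (4/5) · (1/3) = 4/15.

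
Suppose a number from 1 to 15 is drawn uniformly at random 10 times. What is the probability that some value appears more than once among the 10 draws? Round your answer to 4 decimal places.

0.9811

P(all 10 different) = 15/15 · 14/15 · ··· · 6/15 ≈ 0.0189.
P(at least two equal) = 1 − 0.0189 = 0.9811.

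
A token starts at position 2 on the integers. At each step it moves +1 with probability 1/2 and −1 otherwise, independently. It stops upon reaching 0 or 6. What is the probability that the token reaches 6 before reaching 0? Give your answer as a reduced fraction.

1/3

With a fair step, P(i) = ½P(i−1) + ½P(i+1) with P(0)=0, P(6)=1 has the linear solution P(i) = i/6.
P(2) = 2/6 = 1/3.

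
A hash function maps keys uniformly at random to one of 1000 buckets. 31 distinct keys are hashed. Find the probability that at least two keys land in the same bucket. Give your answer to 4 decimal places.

It's easier to compute the probability that all 31 are distinct.
P(all distinct) = 1000/1000 · 999/1000 · ··· · 970/1000 ≈ 0.6251.
So the probability of at least one match is 1 − 0.6251 = 0.3749.

0.3749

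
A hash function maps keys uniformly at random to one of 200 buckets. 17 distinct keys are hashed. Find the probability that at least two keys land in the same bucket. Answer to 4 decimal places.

0.5032

It's easier to compute the probability that all 17 are distinct.
P(all distinct) = 200/200 · 199/200 · ··· · 184/200 ≈ 0.4968.
So the probability of at least one match is 1 − 0.4968 = 0.5032.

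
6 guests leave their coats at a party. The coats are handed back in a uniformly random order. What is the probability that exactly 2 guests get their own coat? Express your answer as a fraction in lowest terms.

Choose which 2 of the 6 are fixed: C(6,2) = 15 ways.
The remaining 4 must have no fixed point: D(4) = 9.
P = 15·9/720 = 3/16.

3/16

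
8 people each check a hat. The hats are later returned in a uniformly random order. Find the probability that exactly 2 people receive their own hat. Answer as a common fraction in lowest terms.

53/288

Choose which 2 of the 8 are fixed: C(8,2) = 28 ways.
The remaining 6 must have no fixed point: D(6) = 265.
P = 28·265/40320 = 53/288.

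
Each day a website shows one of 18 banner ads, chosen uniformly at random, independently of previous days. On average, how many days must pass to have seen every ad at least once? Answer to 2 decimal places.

After i distinct types are collected, each trial gives a new one with probability (18−i)/18, so the expected wait for the next new type is 18/(18−i).
E = 18/18 + 18/17 + 18/16 + 18/15 + 18/14 + 18/13 + 18/12 + 18/11 + 18/10 + 18/9 + 18/8 + 18/7 + 18/6 + 18/5 + 18/4 + 18/3 + 18/2 + 18/1 = 42822903/680680 ≈ 62.91.

62.91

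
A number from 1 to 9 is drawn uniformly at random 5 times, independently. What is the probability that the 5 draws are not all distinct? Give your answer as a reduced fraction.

1627/2187

P(all 5 different) = 9/9 · 8/9 · ··· · 5/9 = 560/2187.
P(at least two equal) = 1 − 560/2187 = 1627/2187.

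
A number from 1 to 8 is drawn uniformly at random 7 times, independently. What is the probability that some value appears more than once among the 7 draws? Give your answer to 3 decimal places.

0.981

P(all 7 different) = 8/8 · 7/8 · ··· · 2/8 ≈ 0.019.
P(at least two equal) = 1 − 0.019 = 0.981.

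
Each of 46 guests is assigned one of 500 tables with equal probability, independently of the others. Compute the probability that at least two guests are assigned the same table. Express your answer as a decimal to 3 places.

0.882

It's easier to compute the probability that all 46 are distinct.
P(all distinct) = 500/500 · 499/500 · ··· · 455/500 ≈ 0.118.
So the probability of at least one match is 1 − 0.118 = 0.882.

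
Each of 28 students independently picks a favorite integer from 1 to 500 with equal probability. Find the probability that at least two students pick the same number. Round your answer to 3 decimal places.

0.537

It's easier to compute the probability that all 28 are distinct.
P(all distinct) = 500/500 · 499/500 · ··· · 473/500 ≈ 0.463.
So the probability of at least one match is 1 − 0.463 = 0.537.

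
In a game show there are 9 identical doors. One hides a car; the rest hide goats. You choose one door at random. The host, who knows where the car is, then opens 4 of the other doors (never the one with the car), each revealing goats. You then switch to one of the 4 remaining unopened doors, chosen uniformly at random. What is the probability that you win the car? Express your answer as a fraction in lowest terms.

2/9

Your original door holds the car with probability 1/9, so the other 8 collectively hold it with probability 8/9.
The host can always find 4 empty doors to open, so the reveals don't change that 8/9; it is now spread over the 4 remaining unopened doors.
P(win by switching) = (8/9) · (1/4) = 2/9.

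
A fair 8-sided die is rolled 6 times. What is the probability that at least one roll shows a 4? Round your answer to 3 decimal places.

P(no roll shows a 4) = (7/8)^6 ≈ 0.449.
P(at least one) = 1 − 0.449 = 0.551.

0.551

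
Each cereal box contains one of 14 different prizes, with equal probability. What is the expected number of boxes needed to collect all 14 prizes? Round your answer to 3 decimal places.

45.522

After i distinct types are collected, each trial gives a new one with probability (14−i)/14, so the expected wait for the next new type is 14/(14−i).
E = 14/14 + 14/13 + 14/12 + 14/11 + 14/10 + 14/9 + 14/8 + 14/7 + 14/6 + 14/5 + 14/4 + 14/3 + 14/2 + 14/1 = 1171733/25740 ≈ 45.522.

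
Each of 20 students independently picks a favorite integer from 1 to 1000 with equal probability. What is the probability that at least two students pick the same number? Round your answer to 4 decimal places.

0.1741

It's easier to compute the probability that all 20 are distinct.
P(all distinct) = 1000/1000 · 999/1000 · ··· · 981/1000 ≈ 0.8259.
So the probability of at least one match is 1 − 0.8259 = 0.1741.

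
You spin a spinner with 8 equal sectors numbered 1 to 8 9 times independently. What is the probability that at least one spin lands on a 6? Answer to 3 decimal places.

0.699

P(no spin lands on a 6) = (7/8)^9 ≈ 0.301.
P(at least one) = 1 − 0.301 = 0.699.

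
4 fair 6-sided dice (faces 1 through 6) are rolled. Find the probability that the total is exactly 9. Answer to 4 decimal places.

0.0432

There are 6^4 = 1296 equally likely outcomes.
The number of ordered 4-tuples from {1,…,6} summing to 9 is 56.
P(sum = 9) = 56/1296 = 7/162 ≈ 0.0432.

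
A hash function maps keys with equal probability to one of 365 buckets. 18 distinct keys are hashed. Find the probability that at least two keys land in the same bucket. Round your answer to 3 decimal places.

It's easier to compute the probability that all 18 are distinct.
P(all distinct) = 365/365 · 364/365 · ··· · 348/365 ≈ 0.653.
So the probability of at least one match is 1 − 0.653 = 0.347.

0.347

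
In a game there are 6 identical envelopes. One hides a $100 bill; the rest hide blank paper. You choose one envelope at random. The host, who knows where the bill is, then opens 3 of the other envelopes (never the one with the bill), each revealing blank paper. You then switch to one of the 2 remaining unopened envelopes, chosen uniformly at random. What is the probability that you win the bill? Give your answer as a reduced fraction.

5/12

Your original envelope holds the bill with probability 1/6, so the other 5 collectively hold it with probability 5/6.
The host can always find 3 empty envelopes to open, so the reveals don't change that 5/6; it is now spread over the 2 remaining unopened envelopes.
P(win by switching) = (5/6) · (1/2) = 5/12.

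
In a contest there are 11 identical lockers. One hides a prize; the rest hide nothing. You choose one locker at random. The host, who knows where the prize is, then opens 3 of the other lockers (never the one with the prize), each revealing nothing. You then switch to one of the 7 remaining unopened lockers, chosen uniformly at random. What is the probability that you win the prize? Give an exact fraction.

Your original locker holds the prize with probability 1/11, so the other 10 collectively hold it with probability 10/11.
The host can always find 3 empty lockers to open, so the reveals don't change that 10/11; it is now spread over the 7 remaining unopened lockers.
P(win by switching) = (10/11) · (1/7) = 10/77.

10/77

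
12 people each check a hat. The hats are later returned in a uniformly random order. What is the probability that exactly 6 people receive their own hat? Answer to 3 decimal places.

0.001

Choose which 6 of the 12 are fixed: C(12,6) = 924 ways.
The remaining 6 must have no fixed point: D(6) = 265.
P = 924·265/479001600 = 53/103680 ≈ 0.001.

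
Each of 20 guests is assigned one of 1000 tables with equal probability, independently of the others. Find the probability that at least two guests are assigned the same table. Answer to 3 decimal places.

It's easier to compute the probability that all 20 are distinct.
P(all distinct) = 1000/1000 · 999/1000 · ··· · 981/1000 ≈ 0.826.
So the probability of at least one match is 1 − 0.826 = 0.174.

0.174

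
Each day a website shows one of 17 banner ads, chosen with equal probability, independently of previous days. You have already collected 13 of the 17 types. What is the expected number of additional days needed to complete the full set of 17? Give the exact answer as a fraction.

425/12

Starting from 13 distinct types, each trial gives a new one with probability (17−i)/17 when i types are held, so the wait for the next new type is 17/(17−i).
E = 17/4 + 17/3 + 17/2 + 17/1 = 425/12.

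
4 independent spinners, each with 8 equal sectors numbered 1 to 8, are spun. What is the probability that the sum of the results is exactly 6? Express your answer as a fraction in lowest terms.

There are 8^4 = 4096 equally likely outcomes.
The number of ordered 4-tuples from {1,…,8} summing to 6 is 10.
P(sum = 6) = 10/4096 = 5/2048.

5/2048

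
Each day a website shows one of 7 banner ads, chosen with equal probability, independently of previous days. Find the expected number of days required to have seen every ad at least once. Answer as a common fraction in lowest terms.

363/20

After i distinct types are collected, each trial gives a new one with probability (7−i)/7, so the expected wait for the next new type is 7/(7−i).
E = 7/7 + 7/6 + 7/5 + 7/4 + 7/3 + 7/2 + 7/1 = 363/20.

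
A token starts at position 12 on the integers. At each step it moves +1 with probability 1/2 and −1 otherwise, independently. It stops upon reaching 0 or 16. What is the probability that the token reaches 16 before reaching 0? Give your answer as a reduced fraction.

With a fair step, P(i) = ½P(i−1) + ½P(i+1) with P(0)=0, P(16)=1 has the linear solution P(i) = i/16.
P(12) = 12/16 = 3/4.

3/4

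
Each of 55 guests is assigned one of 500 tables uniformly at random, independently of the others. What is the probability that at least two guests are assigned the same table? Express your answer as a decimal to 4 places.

0.9542

It's easier to compute the probability that all 55 are distinct.
P(all distinct) = 500/500 · 499/500 · ··· · 446/500 ≈ 0.0458.
So the probability of at least one match is 1 − 0.0458 = 0.9542.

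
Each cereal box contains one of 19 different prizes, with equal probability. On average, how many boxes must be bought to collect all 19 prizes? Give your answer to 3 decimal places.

67.407

After i distinct types are collected, each trial gives a new one with probability (19−i)/19, so the expected wait for the next new type is 19/(19−i).
E = 19/19 + 19/18 + 19/17 + 19/16 + 19/15 + 19/14 + 19/13 + 19/12 + 19/11 + 19/10 + 19/9 + 19/8 + 19/7 + 19/6 + 19/5 + 19/4 + 19/3 + 19/2 + 19/1 = 275295799/4084080 ≈ 67.407.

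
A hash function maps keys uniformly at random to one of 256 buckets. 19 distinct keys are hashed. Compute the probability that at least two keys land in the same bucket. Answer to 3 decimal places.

It's easier to compute the probability that all 19 are distinct.
P(all distinct) = 256/256 · 255/256 · ··· · 238/256 ≈ 0.504.
So the probability of at least one match is 1 − 0.504 = 0.496.

0.496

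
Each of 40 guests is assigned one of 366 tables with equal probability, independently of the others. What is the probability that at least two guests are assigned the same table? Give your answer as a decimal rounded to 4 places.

It's easier to compute the probability that all 40 are distinct.
P(all distinct) = 366/366 · 365/366 · ··· · 327/366 ≈ 0.1095.
So the probability of at least one match is 1 − 0.1095 = 0.8905.

0.8905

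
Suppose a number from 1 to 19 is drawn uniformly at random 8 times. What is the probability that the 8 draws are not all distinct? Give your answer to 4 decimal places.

P(all 8 different) = 19/19 · 18/19 · ··· · 12/19 ≈ 0.1794.
P(at least two equal) = 1 − 0.1794 = 0.8206.

0.8206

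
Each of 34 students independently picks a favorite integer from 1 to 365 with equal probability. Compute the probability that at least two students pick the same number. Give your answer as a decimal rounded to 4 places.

It's easier to compute the probability that all 34 are distinct.
P(all distinct) = 365/365 · 364/365 · ··· · 332/365 ≈ 0.2047.
So the probability of at least one match is 1 − 0.2047 = 0.7953.

0.7953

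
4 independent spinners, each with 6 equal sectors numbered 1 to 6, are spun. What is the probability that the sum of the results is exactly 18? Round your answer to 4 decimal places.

There are 6^4 = 1296 equally likely outcomes.
The number of ordered 4-tuples from {1,…,6} summing to 18 is 80.
P(sum = 18) = 80/1296 = 5/81 ≈ 0.0617.

0.0617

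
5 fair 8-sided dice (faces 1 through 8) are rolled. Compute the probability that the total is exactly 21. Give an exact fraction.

595/8192

There are 8^5 = 32768 equally likely outcomes.
The number of ordered 5-tuples from {1,…,8} summing to 21 is 2380.
P(sum = 21) = 2380/32768 = 595/8192.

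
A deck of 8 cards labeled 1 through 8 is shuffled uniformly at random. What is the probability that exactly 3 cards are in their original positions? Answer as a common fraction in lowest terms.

Choose which 3 of the 8 are fixed: C(8,3) = 56 ways.
The remaining 5 must have no fixed point: D(5) = 44.
P = 56·44/40320 = 11/180.

11/180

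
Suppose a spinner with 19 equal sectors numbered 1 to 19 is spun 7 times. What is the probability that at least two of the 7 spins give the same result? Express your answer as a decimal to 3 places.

0.716

P(all 7 different) = 19/19 · 18/19 · ··· · 13/19 ≈ 0.284.
P(at least two equal) = 1 − 0.284 = 0.716.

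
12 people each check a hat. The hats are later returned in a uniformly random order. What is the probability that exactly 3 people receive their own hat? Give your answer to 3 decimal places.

0.061

Choose which 3 of the 12 are fixed: C(12,3) = 220 ways.
The remaining 9 must have no fixed point: D(9) = 133496.
P = 220·133496/479001600 = 16687/272160 ≈ 0.061.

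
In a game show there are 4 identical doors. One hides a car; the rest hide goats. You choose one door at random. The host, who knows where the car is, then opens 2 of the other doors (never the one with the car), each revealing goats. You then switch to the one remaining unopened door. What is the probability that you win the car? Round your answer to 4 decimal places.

0.7500

Your original door holds the car with probability 1/4, so the other 3 collectively hold it with probability 3/4.
The host can always find 2 empty doors to open, so the reveals don't change that 3/4; it is now spread over the 1 remaining unopened door.
P(win by switching) = (3/4) · (1/1) = 3/4 ≈ 0.7500.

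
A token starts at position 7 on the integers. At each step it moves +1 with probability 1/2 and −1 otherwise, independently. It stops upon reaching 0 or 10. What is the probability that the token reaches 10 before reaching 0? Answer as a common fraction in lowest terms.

With a fair step, P(i) = ½P(i−1) + ½P(i+1) with P(0)=0, P(10)=1 has the linear solution P(i) = i/10.
P(7) = 7/10.

7/10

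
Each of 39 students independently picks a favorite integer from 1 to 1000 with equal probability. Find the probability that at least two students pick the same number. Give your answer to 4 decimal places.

It's easier to compute the probability that all 39 are distinct.
P(all distinct) = 1000/1000 · 999/1000 · ··· · 962/1000 ≈ 0.4720.
So the probability of at least one match is 1 − 0.4720 = 0.5280.

0.5280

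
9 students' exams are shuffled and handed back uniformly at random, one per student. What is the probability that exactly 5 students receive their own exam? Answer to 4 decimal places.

Choose which 5 of the 9 are fixed: C(9,5) = 126 ways.
The remaining 4 must have no fixed point: D(4) = 9.
P = 126·9/362880 = 1/320 ≈ 0.0031.

0.0031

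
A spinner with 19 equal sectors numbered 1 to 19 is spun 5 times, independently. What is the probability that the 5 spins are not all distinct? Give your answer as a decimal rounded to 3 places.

P(all 5 different) = 19/19 · 18/19 · ··· · 15/19 ≈ 0.564.
P(at least two equal) = 1 − 0.564 = 0.436.

0.436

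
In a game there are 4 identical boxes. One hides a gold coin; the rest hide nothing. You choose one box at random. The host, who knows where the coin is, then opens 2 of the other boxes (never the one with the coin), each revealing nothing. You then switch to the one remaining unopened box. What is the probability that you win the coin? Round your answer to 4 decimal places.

0.7500

Your original box holds the coin with probability 1/4, so the other 3 collectively hold it with probability 3/4.
The host can always find 2 empty boxes to open, so the reveals don't change that 3/4; it is now spread over the 1 remaining unopened box.
P(win by switching) = (3/4) · (1/1) = 3/4 ≈ 0.7500.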